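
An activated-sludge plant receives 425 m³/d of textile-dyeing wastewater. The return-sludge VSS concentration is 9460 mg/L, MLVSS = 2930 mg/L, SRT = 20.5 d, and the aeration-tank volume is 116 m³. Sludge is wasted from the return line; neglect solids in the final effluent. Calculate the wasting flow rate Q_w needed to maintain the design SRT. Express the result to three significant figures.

Q_w = (V·X)/(θ_c X_r) = 116.0 × 2930 / (20.5 × 9460) = 1.753 m³/d.

Q_w ≈ 1.75 m³/d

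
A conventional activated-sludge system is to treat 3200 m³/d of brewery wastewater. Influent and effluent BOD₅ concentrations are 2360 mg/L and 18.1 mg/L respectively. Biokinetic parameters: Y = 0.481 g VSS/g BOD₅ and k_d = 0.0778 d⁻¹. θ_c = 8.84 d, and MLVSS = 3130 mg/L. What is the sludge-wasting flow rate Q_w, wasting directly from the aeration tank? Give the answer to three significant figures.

Q_w ≈ 682 m³/d

From the SRT design equation V = Y Q (S₀−S) θ_c / [X (1 + k_d θ_c)] = 0.481 × 3200 × (2360 − 18.1) × 8.84 / [3130 × (1 + 0.0778 × 8.84)] = 3.19×10^7 / 5283 = 6032 m³.
Wasting from the aeration tank: Q_w = V / θ_c = 6032 / 8.84 = 682.4 m³/d.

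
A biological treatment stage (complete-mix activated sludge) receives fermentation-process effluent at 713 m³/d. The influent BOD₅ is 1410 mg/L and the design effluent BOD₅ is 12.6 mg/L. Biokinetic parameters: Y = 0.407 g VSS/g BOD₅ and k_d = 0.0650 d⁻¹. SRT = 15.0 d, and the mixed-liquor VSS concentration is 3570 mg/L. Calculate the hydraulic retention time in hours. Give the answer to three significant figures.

Steady-state biomass mass balance: V·X·(1 + k_d·θ_c) = Y·Q·(S₀ − S)·θ_c, so V = 0.407 × 713 × (1410 − 12.6) × 15.0 / [3570 × (1 + 0.0650 × 15.0)] = 6.08×10^6 / 7051 = 862.7 m³.
Hydraulic retention time τ = V/Q = 862.7 / 713 = 1.210 d = 29.04 h.

τ ≈ 29.0 h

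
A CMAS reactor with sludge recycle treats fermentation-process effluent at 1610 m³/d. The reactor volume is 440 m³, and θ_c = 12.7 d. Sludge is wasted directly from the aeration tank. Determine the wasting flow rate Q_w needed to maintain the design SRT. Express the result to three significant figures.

Q_w ≈ 34.6 m³/d

For wasting at MLVSS concentration, Q_w = V/θ_c = 440.0/12.7 = 34.65 m³/d.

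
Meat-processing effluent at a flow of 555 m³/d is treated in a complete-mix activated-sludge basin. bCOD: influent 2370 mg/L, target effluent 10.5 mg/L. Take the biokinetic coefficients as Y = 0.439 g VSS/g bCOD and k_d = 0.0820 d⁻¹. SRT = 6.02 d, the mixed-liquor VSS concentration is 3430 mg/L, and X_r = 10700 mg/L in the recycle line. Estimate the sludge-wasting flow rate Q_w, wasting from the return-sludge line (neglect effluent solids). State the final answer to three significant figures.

Rearranging the biomass balance for a CMAS with decay, V = Y·Q·ΔS·θ_c / [X·(1+k_d θ_c)] = 0.439 × 555 × (2370 − 10.5) × 6.02 / [3430 × (1 + 0.0820 × 6.02)] = 3.46×10^6 / 5123 = 675.5 m³.
θ_c = V·X/(Q_w·X_r) when wasting from the recycle, so Q_w = V·X/(θ_c·X_r) = 675.5 × 3430 / (6.02 × 10700) = 35.97 m³/d.

Q_w ≈ 36.0 m³/d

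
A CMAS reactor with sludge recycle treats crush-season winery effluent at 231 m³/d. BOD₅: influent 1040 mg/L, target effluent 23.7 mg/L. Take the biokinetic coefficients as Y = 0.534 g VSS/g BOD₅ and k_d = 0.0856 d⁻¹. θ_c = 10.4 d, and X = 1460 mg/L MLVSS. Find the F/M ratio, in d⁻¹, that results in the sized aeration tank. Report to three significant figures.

From the SRT design equation V = Y Q (S₀−S) θ_c / [X (1 + k_d θ_c)] = 0.534 × 231 × (1040 − 23.7) × 10.4 / [1460 × (1 + 0.0856 × 10.4)] = 1.3×10^6 / 2760 = 472.4 m³.
F/M = applied load / biomass = Q·S₀/(V·X) = 231 × 1040 / (472.4 × 1460) = 0.3483 d⁻¹.

F/M ≈ 0.348 d⁻¹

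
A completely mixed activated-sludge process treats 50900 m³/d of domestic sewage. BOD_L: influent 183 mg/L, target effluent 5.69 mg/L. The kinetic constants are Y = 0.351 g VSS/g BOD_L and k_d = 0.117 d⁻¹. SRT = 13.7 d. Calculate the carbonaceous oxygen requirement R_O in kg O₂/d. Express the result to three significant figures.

Correct the yield for decay: Y_obs = Y/(1 + k_d θ_c) = 0.351 / (1 + 0.117 × 13.7) = 0.351 / 2.603 = 0.1348.
ΔS = 183 − 5.69 = 177.3 mg/L, so the substrate removal rate is 50900 × 177.3/1000 = 9025 kg BOD_L/d.
Biomass synthesised: P_X = Y_obs × 9025 = 1217 kg VSS/d.
R_O = Q·ΔS − 1.42 P_X = 9025 − 1728 = 7297 kg O₂/d.

R_O ≈ 7300 kg O₂/d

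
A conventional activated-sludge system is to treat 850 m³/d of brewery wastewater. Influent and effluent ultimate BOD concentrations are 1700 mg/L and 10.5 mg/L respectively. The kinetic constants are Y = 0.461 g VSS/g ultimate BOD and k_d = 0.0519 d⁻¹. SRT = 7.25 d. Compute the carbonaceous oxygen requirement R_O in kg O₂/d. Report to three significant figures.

R_O ≈ 753 kg O₂/d

The observed yield is Y_obs = Y/(1 + k_d·θ_c) = 0.461 / (1 + 0.0519 × 7.25) = 0.461 / 1.376 = 0.3350 g VSS per g ultimate BOD removed.
Substrate removed = Q·(S₀ − S) = 850 m³/d × (1700 − 10.5) g/m³ = 1.44×10^6 g/d = 1436 kg/d.
Biomass synthesised: P_X = Y_obs × 1436 = 481.0 kg VSS/d.
R_O = Q·(S₀ − S) − 1.42·P_X = 1436 − 1.42 × 481.0 = 753.0 kg O₂/d.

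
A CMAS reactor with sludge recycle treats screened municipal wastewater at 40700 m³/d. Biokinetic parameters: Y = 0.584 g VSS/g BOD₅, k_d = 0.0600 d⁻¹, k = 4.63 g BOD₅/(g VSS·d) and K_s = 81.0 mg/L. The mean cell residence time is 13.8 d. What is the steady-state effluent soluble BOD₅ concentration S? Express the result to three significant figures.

S ≈ 4.17 mg/L

For a completely mixed reactor with recycle the Lawrence–McCarty relation gives S = K_s·(1 + k_d·θ_c) / [θ_c·(Y·k − k_d) − 1] = 81.0 × (1 + 0.0600 × 13.8) / [13.8 × (0.584 × 4.63 − 0.0600) − 1] = 148.1 / 35.49 = 4.173 mg/L.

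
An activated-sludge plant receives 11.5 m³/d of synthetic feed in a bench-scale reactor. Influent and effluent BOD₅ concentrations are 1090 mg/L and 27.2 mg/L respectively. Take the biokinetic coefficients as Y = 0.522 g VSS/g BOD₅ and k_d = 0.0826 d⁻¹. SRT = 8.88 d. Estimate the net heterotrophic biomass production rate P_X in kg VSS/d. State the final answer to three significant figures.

P_X ≈ 3.68 kg VSS/d

Y_obs = Y / (1 + k_d θ_c) = 0.522 / (1 + 0.0826 × 8.88) = 0.522 / 1.733 = 0.3011.
Q·(S₀ − S) = 11.5 × (1090 − 27.2) × 10⁻³ = 12.22 kg/d removed.
So the net sludge growth is P_X = 0.3011 × 12.22 = 3.680 kg VSS/d.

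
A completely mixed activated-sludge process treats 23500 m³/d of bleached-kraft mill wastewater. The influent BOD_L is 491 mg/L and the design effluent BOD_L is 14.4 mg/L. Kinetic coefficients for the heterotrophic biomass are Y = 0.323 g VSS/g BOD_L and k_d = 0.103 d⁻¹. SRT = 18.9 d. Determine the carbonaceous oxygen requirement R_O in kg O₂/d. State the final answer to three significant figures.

The observed yield is Y_obs = Y/(1 + k_d·θ_c) = 0.323 / (1 + 0.103 × 18.9) = 0.323 / 2.947 = 0.1096 g VSS per g BOD_L removed.
Substrate removed = Q·(S₀ − S) = 23500 m³/d × (491 − 14.4) g/m³ = 1.12×10^7 g/d = 11200 kg/d.
P_X = Y_obs·Q·(S₀ − S) = 0.1096 × 11200 = 1228 kg VSS/d.
Carbonaceous O₂ demand = substrate oxidised − cell-mass equivalent = 11200 − 1.42 × 1228 = 9457 kg O₂/d.

R_O ≈ 9460 kg O₂/d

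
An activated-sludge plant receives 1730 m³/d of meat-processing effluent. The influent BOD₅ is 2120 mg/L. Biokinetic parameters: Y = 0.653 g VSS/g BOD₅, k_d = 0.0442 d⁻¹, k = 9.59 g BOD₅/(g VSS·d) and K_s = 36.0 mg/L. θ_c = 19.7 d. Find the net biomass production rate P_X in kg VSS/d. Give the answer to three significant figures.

P_X ≈ 1280 kg VSS/d

Effluent substrate depends only on kinetics and SRT: S = K_s(1 + k_d θ_c) / [θ_c(Yk − k_d) − 1] = 36.0 × (1 + 0.0442 × 19.7) / [19.7 × (0.653 × 9.59 − 0.0442) − 1] = 67.35 / 121.5 = 0.5543 mg/L.
Observed yield with endogenous decay: Y_obs = Y / (1 + k_d·θ_c) = 0.653 / (1 + 0.0442 × 19.7) = 0.653 / 1.871 = 0.3491 g VSS/g BOD₅.
Q·(S₀ − S) = 1730 × (2120 − 0.554) × 10⁻³ = 3667 kg/d removed.
Net biomass production P_X = Y_obs × Q·(S₀ − S) = 0.3491 × 3667 = 1280 kg VSS/d.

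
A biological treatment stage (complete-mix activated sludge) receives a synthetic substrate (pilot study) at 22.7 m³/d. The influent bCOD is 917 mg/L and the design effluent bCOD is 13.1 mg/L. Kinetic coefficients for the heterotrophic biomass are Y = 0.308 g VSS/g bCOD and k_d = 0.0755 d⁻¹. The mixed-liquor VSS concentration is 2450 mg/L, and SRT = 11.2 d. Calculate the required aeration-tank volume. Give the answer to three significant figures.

V ≈ 15.7 m³

Rearranging the biomass balance for a CMAS with decay, V = Y·Q·ΔS·θ_c / [X·(1+k_d θ_c)] = 0.308 × 22.7 × (917 − 13.1) × 11.2 / [2450 × (1 + 0.0755 × 11.2)] = 7.08×10^4 / 4522 = 15.65 m³.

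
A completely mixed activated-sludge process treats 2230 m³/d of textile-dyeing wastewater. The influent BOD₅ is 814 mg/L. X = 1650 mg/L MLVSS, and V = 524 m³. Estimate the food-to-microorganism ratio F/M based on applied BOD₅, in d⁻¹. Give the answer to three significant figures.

F/M = Q·S₀ / (V·X) = 2230 × 814 / (524.0 × 1650) = 2.099 g BOD₅·(g VSS·d)⁻¹.

F/M ≈ 2.10 d⁻¹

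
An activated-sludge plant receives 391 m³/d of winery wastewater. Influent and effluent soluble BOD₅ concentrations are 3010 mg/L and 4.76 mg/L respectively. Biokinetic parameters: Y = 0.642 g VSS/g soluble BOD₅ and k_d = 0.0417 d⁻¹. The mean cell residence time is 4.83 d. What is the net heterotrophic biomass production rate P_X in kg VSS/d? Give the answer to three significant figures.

Y_obs = Y / (1 + k_d θ_c) = 0.642 / (1 + 0.0417 × 4.83) = 0.642 / 1.201 = 0.5344.
ΔS = 3010 − 4.76 = 3005 mg/L, so the substrate removal rate is 391 × 3005/1000 = 1175 kg soluble BOD₅/d.
Biomass produced: P_X = Y_obs·Q·ΔS = 0.5344 × 1175 ≈ 627.9 kg VSS/d.

P_X ≈ 628 kg VSS/d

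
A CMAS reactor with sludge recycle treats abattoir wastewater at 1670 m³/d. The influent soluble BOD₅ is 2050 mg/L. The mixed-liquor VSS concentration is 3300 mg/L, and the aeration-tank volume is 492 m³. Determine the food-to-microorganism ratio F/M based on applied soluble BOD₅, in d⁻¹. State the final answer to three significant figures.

F/M = applied load / biomass = Q·S₀/(V·X) = 1670 × 2050 / (492.0 × 3300) = 2.109 d⁻¹.

F/M ≈ 2.11 d⁻¹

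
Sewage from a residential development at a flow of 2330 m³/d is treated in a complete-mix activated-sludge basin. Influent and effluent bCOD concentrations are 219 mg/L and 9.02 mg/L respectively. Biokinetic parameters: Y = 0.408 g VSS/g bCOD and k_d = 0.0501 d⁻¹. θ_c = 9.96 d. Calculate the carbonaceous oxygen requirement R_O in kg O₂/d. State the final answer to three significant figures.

R_O ≈ 300 kg O₂/d

The observed yield is Y_obs = Y/(1 + k_d·θ_c) = 0.408 / (1 + 0.0501 × 9.96) = 0.408 / 1.499 = 0.2722 g VSS per g bCOD removed.
Mass of bCOD removed per day: Q(S₀ − S) = 2330 × 210.0 g/m³ = 489.3 kg/d.
Biomass synthesised: P_X = Y_obs × 489.3 = 133.2 kg VSS/d.
R_O = Q·ΔS − 1.42 P_X = 489.3 − 189.1 = 300.2 kg O₂/d.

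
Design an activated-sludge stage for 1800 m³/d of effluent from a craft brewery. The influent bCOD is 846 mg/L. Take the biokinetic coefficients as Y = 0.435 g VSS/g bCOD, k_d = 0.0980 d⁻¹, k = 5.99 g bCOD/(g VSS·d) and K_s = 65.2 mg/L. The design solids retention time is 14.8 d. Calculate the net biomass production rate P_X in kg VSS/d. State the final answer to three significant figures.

P_X ≈ 269 kg VSS/d

From the Monod/SRT balance for a CMAS, S = K_s·(1+k_d θ_c)/[θ_c·(Y k − k_d) − 1] = 65.2 × (1 + 0.0980 × 14.8) / [14.8 × (0.435 × 5.99 − 0.0980) − 1] = 159.8 / 36.11 = 4.424 mg/L.
The observed yield is Y_obs = Y/(1 + k_d·θ_c) = 0.435 / (1 + 0.0980 × 14.8) = 0.435 / 2.450 = 0.1775 g VSS per g bCOD removed.
ΔS = 846 − 4.42 = 841.6 mg/L, so the substrate removal rate is 1800 × 841.6/1000 = 1515 kg bCOD/d.
P_X = Y_obs · Q(S₀ − S) = 0.1775 × 1515 = 268.9 kg VSS/d.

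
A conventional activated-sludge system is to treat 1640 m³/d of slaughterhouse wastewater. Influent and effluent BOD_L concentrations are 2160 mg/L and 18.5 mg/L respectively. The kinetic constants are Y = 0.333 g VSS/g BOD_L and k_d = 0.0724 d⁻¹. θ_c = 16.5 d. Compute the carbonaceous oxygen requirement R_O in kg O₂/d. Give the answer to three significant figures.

R_O ≈ 2760 kg O₂/d

The observed yield is Y_obs = Y/(1 + k_d·θ_c) = 0.333 / (1 + 0.0724 × 16.5) = 0.333 / 2.195 = 0.1517 g VSS per g BOD_L removed.
ΔS = 2160 − 18.5 = 2142 mg/L, so the substrate removal rate is 1640 × 2142/1000 = 3512 kg BOD_L/d.
Net sludge production P_X = 0.1517 × 3512 = 532.9 kg VSS/d.
R_O = Q·ΔS − 1.42 P_X = 3512 − 756.7 = 2755 kg O₂/d.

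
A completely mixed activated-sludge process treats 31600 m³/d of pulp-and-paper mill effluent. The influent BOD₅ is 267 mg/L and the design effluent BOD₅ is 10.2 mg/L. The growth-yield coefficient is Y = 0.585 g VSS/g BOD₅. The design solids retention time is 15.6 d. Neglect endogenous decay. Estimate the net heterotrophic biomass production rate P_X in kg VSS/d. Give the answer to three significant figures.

No decay correction is needed, so Y_obs = Y = 0.585.
Mass of BOD₅ removed per day: Q(S₀ − S) = 31600 × 256.8 g/m³ = 8115 kg/d.
So the net sludge growth is P_X = 0.5850 × 8115 = 4747 kg VSS/d.

P_X ≈ 4750 kg VSS/d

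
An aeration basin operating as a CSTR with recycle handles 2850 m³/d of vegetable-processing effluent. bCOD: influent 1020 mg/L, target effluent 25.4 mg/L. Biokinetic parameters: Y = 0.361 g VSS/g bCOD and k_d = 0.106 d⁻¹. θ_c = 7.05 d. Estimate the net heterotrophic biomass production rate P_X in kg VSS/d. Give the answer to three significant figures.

P_X ≈ 586 kg VSS/d

Observed yield with endogenous decay: Y_obs = Y / (1 + k_d·θ_c) = 0.361 / (1 + 0.106 × 7.05) = 0.361 / 1.747 = 0.2066 g VSS/g bCOD.
ΔS = 1020 − 25.4 = 994.6 mg/L, so the substrate removal rate is 2850 × 994.6/1000 = 2835 kg bCOD/d.
P_X = Y_obs · Q(S₀ − S) = 0.2066 × 2835 = 585.6 kg VSS/d.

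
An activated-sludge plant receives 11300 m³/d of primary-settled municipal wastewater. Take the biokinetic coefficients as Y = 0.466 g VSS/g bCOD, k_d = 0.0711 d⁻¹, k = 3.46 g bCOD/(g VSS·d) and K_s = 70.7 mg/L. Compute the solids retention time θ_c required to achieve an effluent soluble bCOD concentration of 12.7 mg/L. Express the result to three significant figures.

θ_c ≈ 5.73 d

Specific growth rate at S = 12.7 mg/L: μ = YkS/(K_s+S) = 0.466·3.46·12.7/(70.7+12.7) = 0.2455 d⁻¹.
Then 1/θ_c = μ − k_d = 0.2455 − 0.0711 = 0.1744 d⁻¹, giving θ_c = 5.733 d.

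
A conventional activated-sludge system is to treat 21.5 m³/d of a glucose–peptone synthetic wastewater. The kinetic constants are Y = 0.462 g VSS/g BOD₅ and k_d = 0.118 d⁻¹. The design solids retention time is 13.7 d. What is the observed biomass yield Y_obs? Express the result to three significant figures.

Y_obs = Y / (1 + k_d θ_c) = 0.462 / (1 + 0.118 × 13.7) = 0.462 / 2.617 = 0.1766.

Y_obs ≈ 0.177 g VSS/g BOD₅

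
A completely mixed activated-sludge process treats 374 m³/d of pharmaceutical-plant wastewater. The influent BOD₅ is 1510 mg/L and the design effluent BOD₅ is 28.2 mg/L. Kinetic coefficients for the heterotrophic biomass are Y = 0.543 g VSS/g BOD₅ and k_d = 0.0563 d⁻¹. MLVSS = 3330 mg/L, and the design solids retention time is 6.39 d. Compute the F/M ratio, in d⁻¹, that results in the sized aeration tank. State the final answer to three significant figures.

F/M ≈ 0.399 d⁻¹

Rearranging the biomass balance for a CMAS with decay, V = Y·Q·ΔS·θ_c / [X·(1+k_d θ_c)] = 0.543 × 374 × (1510 − 28.2) × 6.39 / [3330 × (1 + 0.0563 × 6.39)] = 1.92×10^6 / 4528 = 424.7 m³.
F/M = Q·S₀ / (V·X) = 374 × 1510 / (424.7 × 3330) = 0.3993 g BOD₅·(g VSS·d)⁻¹.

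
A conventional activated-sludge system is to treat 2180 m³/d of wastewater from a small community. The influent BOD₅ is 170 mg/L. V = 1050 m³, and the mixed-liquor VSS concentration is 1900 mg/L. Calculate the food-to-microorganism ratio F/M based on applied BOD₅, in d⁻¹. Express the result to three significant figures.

F/M ≈ 0.186 d⁻¹

F/M = applied load / biomass = Q·S₀/(V·X) = 2180 × 170 / (1050 × 1900) = 0.1858 d⁻¹.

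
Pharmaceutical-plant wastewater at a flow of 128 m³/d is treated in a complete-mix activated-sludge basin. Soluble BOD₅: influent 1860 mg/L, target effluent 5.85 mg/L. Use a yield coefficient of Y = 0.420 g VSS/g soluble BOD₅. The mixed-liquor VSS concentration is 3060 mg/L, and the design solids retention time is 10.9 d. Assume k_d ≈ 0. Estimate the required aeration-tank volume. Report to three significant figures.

V ≈ 355 m³

V·X = Y·Q·ΔS·θ_c gives V = 0.420 × 128 × (1860 − 5.85) × 10.9 / 3060 = 355.1 m³.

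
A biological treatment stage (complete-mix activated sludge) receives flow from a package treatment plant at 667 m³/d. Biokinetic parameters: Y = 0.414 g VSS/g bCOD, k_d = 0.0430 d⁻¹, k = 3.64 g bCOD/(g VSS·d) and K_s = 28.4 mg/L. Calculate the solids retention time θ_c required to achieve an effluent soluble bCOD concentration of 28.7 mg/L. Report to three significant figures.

θ_c ≈ 1.40 d

Specific growth rate at S = 28.7 mg/L: μ = YkS/(K_s+S) = 0.414·3.64·28.7/(28.4+28.7) = 0.7574 d⁻¹.
θ_c = 1/(μ − k_d) = 1/(0.7574 − 0.0430) = 1/0.7144 = 1.400 d.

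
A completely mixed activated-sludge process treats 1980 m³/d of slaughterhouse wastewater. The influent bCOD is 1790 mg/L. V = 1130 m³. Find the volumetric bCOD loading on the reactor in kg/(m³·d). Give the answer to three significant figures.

Applied bCOD load per unit volume = Q·S₀/V = (1980 × 1790/1000)/1130 = 3.136 kg bCOD·m⁻³·d⁻¹.

L_v ≈ 3.14 kg bCOD/(m³·d)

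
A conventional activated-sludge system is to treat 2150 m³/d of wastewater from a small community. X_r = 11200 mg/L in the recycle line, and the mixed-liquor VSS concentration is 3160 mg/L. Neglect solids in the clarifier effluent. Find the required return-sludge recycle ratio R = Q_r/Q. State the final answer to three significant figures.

R ≈ 0.393

R = Q_r/Q = X/(X_r − X) = 3160 / (11200 − 3160) = 0.3930.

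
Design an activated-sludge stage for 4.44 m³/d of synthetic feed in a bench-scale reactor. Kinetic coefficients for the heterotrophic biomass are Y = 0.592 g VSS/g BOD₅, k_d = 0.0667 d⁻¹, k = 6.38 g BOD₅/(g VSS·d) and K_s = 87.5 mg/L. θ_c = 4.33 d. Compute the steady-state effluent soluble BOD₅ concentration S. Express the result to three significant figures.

For a completely mixed reactor with recycle the Lawrence–McCarty relation gives S = K_s·(1 + k_d·θ_c) / [θ_c·(Y·k − k_d) − 1] = 87.5 × (1 + 0.0667 × 4.33) / [4.33 × (0.592 × 6.38 − 0.0667) − 1] = 112.8 / 15.07 = 7.485 mg/L.

S ≈ 7.49 mg/L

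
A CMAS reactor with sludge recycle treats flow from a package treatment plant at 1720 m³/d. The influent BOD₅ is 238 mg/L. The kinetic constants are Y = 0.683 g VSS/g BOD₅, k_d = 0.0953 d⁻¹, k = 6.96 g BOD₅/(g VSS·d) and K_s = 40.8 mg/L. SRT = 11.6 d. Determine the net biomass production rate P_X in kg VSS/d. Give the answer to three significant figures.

P_X ≈ 132 kg VSS/d

From the Monod/SRT balance for a CMAS, S = K_s·(1+k_d θ_c)/[θ_c·(Y k − k_d) − 1] = 40.8 × (1 + 0.0953 × 11.6) / [11.6 × (0.683 × 6.96 − 0.0953) − 1] = 85.90 / 53.04 = 1.620 mg/L.
Observed yield with endogenous decay: Y_obs = Y / (1 + k_d·θ_c) = 0.683 / (1 + 0.0953 × 11.6) = 0.683 / 2.105 = 0.3244 g VSS/g BOD₅.
Q·(S₀ − S) = 1720 × (238 − 1.62) × 10⁻³ = 406.6 kg/d removed.
P_X = Y_obs · Q(S₀ − S) = 0.3244 × 406.6 = 131.9 kg VSS/d.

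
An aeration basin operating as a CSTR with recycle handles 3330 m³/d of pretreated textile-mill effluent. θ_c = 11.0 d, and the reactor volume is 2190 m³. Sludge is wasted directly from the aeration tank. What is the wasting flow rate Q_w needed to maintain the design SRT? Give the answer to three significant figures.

Wasting from the aeration tank: Q_w = V / θ_c = 2190 / 11.0 = 199.1 m³/d.

Q_w ≈ 199 m³/d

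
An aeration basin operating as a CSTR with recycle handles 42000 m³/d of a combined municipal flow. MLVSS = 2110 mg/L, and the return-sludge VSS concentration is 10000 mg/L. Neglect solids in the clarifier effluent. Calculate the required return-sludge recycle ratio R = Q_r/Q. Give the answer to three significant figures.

R = Q_r/Q = X/(X_r − X) = 2110 / (10000 − 2110) = 0.2674.

R ≈ 0.267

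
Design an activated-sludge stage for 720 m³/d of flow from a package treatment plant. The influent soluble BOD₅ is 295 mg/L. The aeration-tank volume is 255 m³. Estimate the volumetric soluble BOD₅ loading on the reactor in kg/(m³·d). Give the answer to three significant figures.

L_v ≈ 0.833 kg soluble BOD₅/(m³·d)

Volumetric loading L_v = Q·S₀ / V = 720 × 295 g/m³ / 255.0 m³ = 832.9 g/(m³·d) = 0.8329 kg soluble BOD₅/(m³·d).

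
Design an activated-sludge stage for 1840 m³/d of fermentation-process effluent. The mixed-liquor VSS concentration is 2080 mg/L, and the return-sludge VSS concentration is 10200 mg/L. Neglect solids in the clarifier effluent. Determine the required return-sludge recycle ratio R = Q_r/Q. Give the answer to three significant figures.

R ≈ 0.256

R = Q_r/Q = X/(X_r − X) = 2080 / (10200 − 2080) = 0.2562.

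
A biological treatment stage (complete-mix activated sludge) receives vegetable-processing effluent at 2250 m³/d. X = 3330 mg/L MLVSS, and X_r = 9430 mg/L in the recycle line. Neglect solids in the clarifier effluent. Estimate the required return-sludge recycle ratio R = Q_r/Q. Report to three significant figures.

R = Q_r/Q = X/(X_r − X) = 3330 / (9430 − 3330) = 0.5459.

R ≈ 0.546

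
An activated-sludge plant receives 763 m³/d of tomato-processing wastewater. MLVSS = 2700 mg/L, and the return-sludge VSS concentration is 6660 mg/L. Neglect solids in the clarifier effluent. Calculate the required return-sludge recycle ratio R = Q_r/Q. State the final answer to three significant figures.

R = Q_r/Q = X/(X_r − X) = 2700 / (6660 − 2700) = 0.6818.

R ≈ 0.682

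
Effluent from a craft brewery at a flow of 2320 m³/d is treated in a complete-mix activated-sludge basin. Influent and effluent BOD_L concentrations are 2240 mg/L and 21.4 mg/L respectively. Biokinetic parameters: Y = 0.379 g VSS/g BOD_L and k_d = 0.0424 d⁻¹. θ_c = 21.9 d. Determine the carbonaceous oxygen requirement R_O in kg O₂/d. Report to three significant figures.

R_O ≈ 3710 kg O₂/d

Correct the yield for decay: Y_obs = Y/(1 + k_d θ_c) = 0.379 / (1 + 0.0424 × 21.9) = 0.379 / 1.929 = 0.1965.
Q·(S₀ − S) = 2320 × (2240 − 21.4) × 10⁻³ = 5147 kg/d removed.
Biomass synthesised: P_X = Y_obs × 5147 = 1012 kg VSS/d.
R_O = Q·(S₀ − S) − 1.42·P_X = 5147 − 1.42 × 1012 = 3711 kg O₂/d.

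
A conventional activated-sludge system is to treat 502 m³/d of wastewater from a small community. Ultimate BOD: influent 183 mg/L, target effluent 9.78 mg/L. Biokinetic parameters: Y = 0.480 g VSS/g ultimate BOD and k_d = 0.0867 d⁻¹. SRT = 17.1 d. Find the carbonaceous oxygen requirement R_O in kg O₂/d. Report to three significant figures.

R_O ≈ 63.1 kg O₂/d

Observed yield with endogenous decay: Y_obs = Y / (1 + k_d·θ_c) = 0.480 / (1 + 0.0867 × 17.1) = 0.480 / 2.483 = 0.1933 g VSS/g ultimate BOD.
Substrate removed = Q·(S₀ − S) = 502 m³/d × (183 − 9.78) g/m³ = 8.7×10^4 g/d = 86.96 kg/d.
P_X = Y_obs·Q·(S₀ − S) = 0.1933 × 86.96 = 16.81 kg VSS/d.
Carbonaceous O₂ demand = substrate oxidised − cell-mass equivalent = 86.96 − 1.42 × 16.81 = 63.08 kg O₂/d.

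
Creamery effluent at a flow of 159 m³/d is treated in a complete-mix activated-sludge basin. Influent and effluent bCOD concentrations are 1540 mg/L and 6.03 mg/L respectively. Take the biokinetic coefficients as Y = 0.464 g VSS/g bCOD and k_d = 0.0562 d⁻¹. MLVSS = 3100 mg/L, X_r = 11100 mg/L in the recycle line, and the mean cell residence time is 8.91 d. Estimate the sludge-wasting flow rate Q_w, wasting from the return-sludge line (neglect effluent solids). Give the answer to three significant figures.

Q_w ≈ 6.79 m³/d

Rearranging the biomass balance for a CMAS with decay, V = Y·Q·ΔS·θ_c / [X·(1+k_d θ_c)] = 0.464 × 159 × (1540 − 6.03) × 8.91 / [3100 × (1 + 0.0562 × 8.91)] = 1.01×10^6 / 4652 = 216.7 m³.
Q_w = (V·X)/(θ_c X_r) = 216.7 × 3100 / (8.91 × 11100) = 6.794 m³/d.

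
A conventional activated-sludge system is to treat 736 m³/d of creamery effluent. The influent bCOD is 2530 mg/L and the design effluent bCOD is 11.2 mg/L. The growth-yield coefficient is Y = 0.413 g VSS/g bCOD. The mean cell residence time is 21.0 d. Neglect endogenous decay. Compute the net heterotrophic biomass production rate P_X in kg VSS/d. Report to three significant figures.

Since k_d ≈ 0, Y_obs = Y = 0.413 g VSS/g bCOD.
Q·(S₀ − S) = 736 × (2530 − 11.2) × 10⁻³ = 1854 kg/d removed.
P_X = Y_obs · Q(S₀ − S) = 0.4130 × 1854 = 765.6 kg VSS/d.

P_X ≈ 766 kg VSS/d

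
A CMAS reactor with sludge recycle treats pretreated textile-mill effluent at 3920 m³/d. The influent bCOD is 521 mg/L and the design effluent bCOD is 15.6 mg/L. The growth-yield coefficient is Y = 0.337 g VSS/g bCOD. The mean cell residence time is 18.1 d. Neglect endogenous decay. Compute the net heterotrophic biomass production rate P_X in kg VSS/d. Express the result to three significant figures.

P_X ≈ 668 kg VSS/d

With endogenous decay neglected, the observed yield equals the true yield: Y_obs = Y = 0.337 g VSS/g bCOD.
Substrate removed = Q·(S₀ − S) = 3920 m³/d × (521 − 15.6) g/m³ = 1.98×10^6 g/d = 1981 kg/d.
Biomass produced: P_X = Y_obs·Q·ΔS = 0.3370 × 1981 ≈ 667.7 kg VSS/d.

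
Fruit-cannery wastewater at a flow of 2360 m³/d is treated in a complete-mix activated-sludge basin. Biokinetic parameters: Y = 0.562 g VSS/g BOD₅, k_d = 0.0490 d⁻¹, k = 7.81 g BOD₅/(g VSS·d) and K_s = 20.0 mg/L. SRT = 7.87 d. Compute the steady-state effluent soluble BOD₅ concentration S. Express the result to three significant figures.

S ≈ 0.836 mg/L

Effluent substrate depends only on kinetics and SRT: S = K_s(1 + k_d θ_c) / [θ_c(Yk − k_d) − 1] = 20.0 × (1 + 0.0490 × 7.87) / [7.87 × (0.562 × 7.81 − 0.0490) − 1] = 27.71 / 33.16 = 0.8358 mg/L.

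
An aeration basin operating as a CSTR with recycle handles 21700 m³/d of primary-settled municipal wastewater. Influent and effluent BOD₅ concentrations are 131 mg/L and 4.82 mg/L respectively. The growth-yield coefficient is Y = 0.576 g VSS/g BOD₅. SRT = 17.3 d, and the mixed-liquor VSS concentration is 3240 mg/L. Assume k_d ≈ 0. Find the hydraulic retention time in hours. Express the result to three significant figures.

Biomass mass balance (decay neglected): V·X = Y·Q·(S₀ − S)·θ_c, so V = 0.576 × 21700 × (131 − 4.82) × 17.3 / 3240 = 8421 m³.
τ = V/Q = 8421/21700 = 0.3881 d, or 9.314 h.

τ ≈ 9.31 h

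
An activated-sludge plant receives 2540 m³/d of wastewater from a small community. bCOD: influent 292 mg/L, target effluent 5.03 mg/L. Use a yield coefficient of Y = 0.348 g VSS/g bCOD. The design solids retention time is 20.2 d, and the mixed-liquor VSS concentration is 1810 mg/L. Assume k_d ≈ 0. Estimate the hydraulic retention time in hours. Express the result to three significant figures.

Biomass mass balance (decay neglected): V·X = Y·Q·(S₀ − S)·θ_c, so V = 0.348 × 2540 × (292 − 5.03) × 20.2 / 1810 = 2831 m³.
HRT = V/Q = 2831 m³ / 2540 m³·d⁻¹ = 1.115 d × 24 = 26.75 h.

τ ≈ 26.7 h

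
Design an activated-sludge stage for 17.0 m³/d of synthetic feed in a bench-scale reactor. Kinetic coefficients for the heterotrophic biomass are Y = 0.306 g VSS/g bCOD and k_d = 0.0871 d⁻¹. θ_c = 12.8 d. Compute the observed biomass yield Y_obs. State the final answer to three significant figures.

Correct the yield for decay: Y_obs = Y/(1 + k_d θ_c) = 0.306 / (1 + 0.0871 × 12.8) = 0.306 / 2.115 = 0.1447.

Y_obs ≈ 0.145 g VSS/g bCOD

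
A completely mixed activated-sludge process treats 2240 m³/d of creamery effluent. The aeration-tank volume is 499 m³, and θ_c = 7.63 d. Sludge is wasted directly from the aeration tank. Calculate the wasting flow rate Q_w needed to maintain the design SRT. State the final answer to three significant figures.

With mixed-liquor wasting, θ_c = V/Q_w, so Q_w = V/θ_c = 499.0/7.63 = 65.40 m³/d.

Q_w ≈ 65.4 m³/d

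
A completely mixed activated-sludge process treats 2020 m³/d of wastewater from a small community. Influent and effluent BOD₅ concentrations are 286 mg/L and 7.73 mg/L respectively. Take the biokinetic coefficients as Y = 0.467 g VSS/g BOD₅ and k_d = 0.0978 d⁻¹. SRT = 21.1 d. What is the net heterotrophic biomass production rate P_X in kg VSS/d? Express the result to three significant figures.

P_X ≈ 85.7 kg VSS/d

The observed yield is Y_obs = Y/(1 + k_d·θ_c) = 0.467 / (1 + 0.0978 × 21.1) = 0.467 / 3.064 = 0.1524 g VSS per g BOD₅ removed.
Q·(S₀ − S) = 2020 × (286 − 7.73) × 10⁻³ = 562.1 kg/d removed.
So the net sludge growth is P_X = 0.1524 × 562.1 = 85.69 kg VSS/d.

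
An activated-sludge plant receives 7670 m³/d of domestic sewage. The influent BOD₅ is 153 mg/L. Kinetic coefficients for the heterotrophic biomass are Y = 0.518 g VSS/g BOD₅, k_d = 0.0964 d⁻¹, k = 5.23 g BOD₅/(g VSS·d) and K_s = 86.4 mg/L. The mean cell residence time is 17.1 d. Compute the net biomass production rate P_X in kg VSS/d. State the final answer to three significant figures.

Effluent substrate depends only on kinetics and SRT: S = K_s(1 + k_d θ_c) / [θ_c(Yk − k_d) − 1] = 86.4 × (1 + 0.0964 × 17.1) / [17.1 × (0.518 × 5.23 − 0.0964) − 1] = 228.8 / 43.68 = 5.239 mg/L.
Observed yield with endogenous decay: Y_obs = Y / (1 + k_d·θ_c) = 0.518 / (1 + 0.0964 × 17.1) = 0.518 / 2.648 = 0.1956 g VSS/g BOD₅.
Q·(S₀ − S) = 7670 × (153 − 5.24) × 10⁻³ = 1133 kg/d removed.
P_X = Y_obs · Q(S₀ − S) = 0.1956 × 1133 = 221.7 kg VSS/d.

P_X ≈ 222 kg VSS/d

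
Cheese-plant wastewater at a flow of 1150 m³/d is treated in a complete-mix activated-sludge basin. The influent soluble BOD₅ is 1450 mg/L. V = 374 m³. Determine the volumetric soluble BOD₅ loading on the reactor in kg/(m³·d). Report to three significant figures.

L_v = Q S₀ / V = 1150 × 1450 × 10⁻³ / 374.0 = 4.459 kg/(m³·d).

L_v ≈ 4.46 kg soluble BOD₅/(m³·d)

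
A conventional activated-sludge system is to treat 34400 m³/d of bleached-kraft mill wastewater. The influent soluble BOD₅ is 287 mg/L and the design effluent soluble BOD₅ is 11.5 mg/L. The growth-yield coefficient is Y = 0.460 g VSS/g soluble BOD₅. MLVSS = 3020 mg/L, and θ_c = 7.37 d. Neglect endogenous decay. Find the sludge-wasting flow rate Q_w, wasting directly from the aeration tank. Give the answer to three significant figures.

Q_w ≈ 1440 m³/d

With k_d = 0 the design equation reduces to V = Y Q (S₀−S) θ_c / X = 0.460 × 34400 × (287 − 11.5) × 7.37 / 3020 = 10639 m³.
Wasting from the aeration tank: Q_w = V / θ_c = 10639 / 7.37 = 1444 m³/d.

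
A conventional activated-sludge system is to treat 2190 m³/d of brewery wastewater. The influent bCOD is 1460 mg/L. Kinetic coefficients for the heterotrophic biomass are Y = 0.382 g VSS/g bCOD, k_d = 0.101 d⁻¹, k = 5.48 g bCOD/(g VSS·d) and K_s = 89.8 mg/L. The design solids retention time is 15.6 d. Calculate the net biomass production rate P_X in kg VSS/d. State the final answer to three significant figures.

Effluent substrate depends only on kinetics and SRT: S = K_s(1 + k_d θ_c) / [θ_c(Yk − k_d) − 1] = 89.8 × (1 + 0.101 × 15.6) / [15.6 × (0.382 × 5.48 − 0.101) − 1] = 231.3 / 30.08 = 7.689 mg/L.
The observed yield is Y_obs = Y/(1 + k_d·θ_c) = 0.382 / (1 + 0.101 × 15.6) = 0.382 / 2.576 = 0.1483 g VSS per g bCOD removed.
ΔS = 1460 − 7.69 = 1452 mg/L, so the substrate removal rate is 2190 × 1452/1000 = 3181 kg bCOD/d.
Biomass produced: P_X = Y_obs·Q·ΔS = 0.1483 × 3181 ≈ 471.7 kg VSS/d.

P_X ≈ 472 kg VSS/d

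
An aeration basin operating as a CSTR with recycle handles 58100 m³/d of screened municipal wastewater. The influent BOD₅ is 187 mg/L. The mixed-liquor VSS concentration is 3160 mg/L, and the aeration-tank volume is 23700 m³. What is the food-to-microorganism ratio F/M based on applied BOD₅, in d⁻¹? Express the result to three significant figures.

F/M = Q·S₀ / (V·X) = 58100 × 187 / (23700 × 3160) = 0.1451 g BOD₅·(g VSS·d)⁻¹.

F/M ≈ 0.145 d⁻¹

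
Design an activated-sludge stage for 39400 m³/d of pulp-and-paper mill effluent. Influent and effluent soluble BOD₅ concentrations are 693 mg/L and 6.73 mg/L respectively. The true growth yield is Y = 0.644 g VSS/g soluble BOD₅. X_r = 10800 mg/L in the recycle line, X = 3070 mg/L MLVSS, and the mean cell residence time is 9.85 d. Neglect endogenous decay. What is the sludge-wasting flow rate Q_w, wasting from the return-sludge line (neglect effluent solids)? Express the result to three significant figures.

Q_w ≈ 1610 m³/d

With k_d = 0 the design equation reduces to V = Y Q (S₀−S) θ_c / X = 0.644 × 39400 × (693 − 6.73) × 9.85 / 3070 = 55870 m³.
Q_w = (V·X)/(θ_c X_r) = 55870 × 3070 / (9.85 × 10800) = 1612 m³/d.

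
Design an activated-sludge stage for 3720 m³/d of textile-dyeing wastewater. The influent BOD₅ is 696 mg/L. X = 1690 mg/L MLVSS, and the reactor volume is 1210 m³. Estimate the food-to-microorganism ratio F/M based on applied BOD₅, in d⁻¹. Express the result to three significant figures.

F/M ≈ 1.27 d⁻¹

Food-to-microorganism ratio F/M = Q S₀ / (V X) = 3720 × 696 / (1210 × 1690) = 1.266 d⁻¹.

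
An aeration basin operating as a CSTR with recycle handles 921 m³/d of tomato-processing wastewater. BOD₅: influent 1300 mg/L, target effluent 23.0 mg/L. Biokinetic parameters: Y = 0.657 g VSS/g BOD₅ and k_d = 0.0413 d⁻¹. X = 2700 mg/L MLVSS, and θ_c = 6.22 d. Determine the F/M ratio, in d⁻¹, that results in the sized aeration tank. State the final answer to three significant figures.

F/M ≈ 0.313 d⁻¹

Rearranging the biomass balance for a CMAS with decay, V = Y·Q·ΔS·θ_c / [X·(1+k_d θ_c)] = 0.657 × 921 × (1300 − 23.0) × 6.22 / [2700 × (1 + 0.0413 × 6.22)] = 4.81×10^6 / 3394 = 1416 m³.
Food-to-microorganism ratio F/M = Q S₀ / (V X) = 921 × 1300 / (1416 × 2700) = 0.3131 d⁻¹.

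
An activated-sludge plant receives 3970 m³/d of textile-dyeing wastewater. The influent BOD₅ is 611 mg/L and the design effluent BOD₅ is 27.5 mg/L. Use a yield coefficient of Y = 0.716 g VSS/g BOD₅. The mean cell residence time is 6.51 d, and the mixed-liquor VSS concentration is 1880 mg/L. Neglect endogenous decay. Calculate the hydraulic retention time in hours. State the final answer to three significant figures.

With k_d = 0 the design equation reduces to V = Y Q (S₀−S) θ_c / X = 0.716 × 3970 × (611 − 27.5) × 6.51 / 1880 = 5743 m³.
HRT = V/Q = 5743 m³ / 3970 m³·d⁻¹ = 1.447 d × 24 = 34.72 h.

τ ≈ 34.7 h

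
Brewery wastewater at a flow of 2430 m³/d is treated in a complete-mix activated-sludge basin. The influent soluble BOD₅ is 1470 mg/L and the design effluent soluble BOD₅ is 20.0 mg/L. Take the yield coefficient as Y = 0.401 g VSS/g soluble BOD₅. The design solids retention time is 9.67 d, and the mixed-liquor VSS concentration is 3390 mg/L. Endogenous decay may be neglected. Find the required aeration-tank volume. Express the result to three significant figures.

Biomass mass balance (decay neglected): V·X = Y·Q·(S₀ − S)·θ_c, so V = 0.401 × 2430 × (1470 − 20.0) × 9.67 / 3390 = 4030 m³.

V ≈ 4030 m³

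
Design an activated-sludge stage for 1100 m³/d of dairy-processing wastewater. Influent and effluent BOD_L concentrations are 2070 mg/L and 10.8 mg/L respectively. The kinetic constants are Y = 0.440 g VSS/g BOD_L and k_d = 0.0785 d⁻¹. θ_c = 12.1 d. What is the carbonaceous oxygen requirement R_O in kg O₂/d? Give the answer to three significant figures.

Y_obs = Y / (1 + k_d θ_c) = 0.440 / (1 + 0.0785 × 12.1) = 0.440 / 1.950 = 0.2257.
ΔS = 2070 − 10.8 = 2059 mg/L, so the substrate removal rate is 1100 × 2059/1000 = 2265 kg BOD_L/d.
P_X = Y_obs·Q·(S₀ − S) = 0.2257 × 2265 = 511.1 kg VSS/d.
Carbonaceous O₂ demand = substrate oxidised − cell-mass equivalent = 2265 − 1.42 × 511.1 = 1539 kg O₂/d.

R_O ≈ 1540 kg O₂/d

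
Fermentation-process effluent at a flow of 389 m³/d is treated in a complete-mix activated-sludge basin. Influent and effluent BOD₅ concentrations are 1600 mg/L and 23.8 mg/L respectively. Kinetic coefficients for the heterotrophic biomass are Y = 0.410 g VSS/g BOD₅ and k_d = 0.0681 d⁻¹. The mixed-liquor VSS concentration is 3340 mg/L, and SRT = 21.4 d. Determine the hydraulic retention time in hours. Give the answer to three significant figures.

τ ≈ 40.4 h

Rearranging the biomass balance for a CMAS with decay, V = Y·Q·ΔS·θ_c / [X·(1+k_d θ_c)] = 0.410 × 389 × (1600 − 23.8) × 21.4 / [3340 × (1 + 0.0681 × 21.4)] = 5.38×10^6 / 8208 = 655.5 m³.
Hydraulic retention time τ = V/Q = 655.5 / 389 = 1.685 d = 40.44 h.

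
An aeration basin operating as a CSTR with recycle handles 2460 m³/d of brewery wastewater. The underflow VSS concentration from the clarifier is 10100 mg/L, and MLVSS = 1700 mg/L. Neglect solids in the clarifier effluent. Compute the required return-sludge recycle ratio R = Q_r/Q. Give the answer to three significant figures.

R ≈ 0.202

Solids balance on the clarifier gives (1+R)X = R·X_r, so R = X/(X_r − X) = 1700 / (10100 − 1700) = 0.2024.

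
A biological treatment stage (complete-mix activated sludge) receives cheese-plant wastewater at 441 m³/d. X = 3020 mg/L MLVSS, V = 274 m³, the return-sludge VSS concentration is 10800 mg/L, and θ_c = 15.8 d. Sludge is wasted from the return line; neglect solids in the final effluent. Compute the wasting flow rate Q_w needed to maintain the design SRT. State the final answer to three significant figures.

Q_w ≈ 4.85 m³/d

θ_c = V·X/(Q_w·X_r) when wasting from the recycle, so Q_w = V·X/(θ_c·X_r) = 274.0 × 3020 / (15.8 × 10800) = 4.849 m³/d.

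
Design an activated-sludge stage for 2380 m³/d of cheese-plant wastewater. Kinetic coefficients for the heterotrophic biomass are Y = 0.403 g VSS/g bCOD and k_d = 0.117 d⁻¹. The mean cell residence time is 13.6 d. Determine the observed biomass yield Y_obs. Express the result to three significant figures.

The observed yield is Y_obs = Y/(1 + k_d·θ_c) = 0.403 / (1 + 0.117 × 13.6) = 0.403 / 2.591 = 0.1555 g VSS per g bCOD removed.

Y_obs ≈ 0.156 g VSS/g bCOD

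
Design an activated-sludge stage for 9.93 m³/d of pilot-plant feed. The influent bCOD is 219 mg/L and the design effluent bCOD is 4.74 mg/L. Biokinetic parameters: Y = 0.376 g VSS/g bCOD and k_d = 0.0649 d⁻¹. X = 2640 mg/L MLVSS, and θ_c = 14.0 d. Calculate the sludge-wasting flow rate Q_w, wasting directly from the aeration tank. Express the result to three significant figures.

Steady-state biomass mass balance: V·X·(1 + k_d·θ_c) = Y·Q·(S₀ − S)·θ_c, so V = 0.376 × 9.93 × (219 − 4.74) × 14.0 / [2640 × (1 + 0.0649 × 14.0)] = 1.12×10^4 / 5039 = 2.223 m³.
Wasting from the aeration tank: Q_w = V / θ_c = 2.223 / 14.0 = 0.1588 m³/d.

Q_w ≈ 0.159 m³/d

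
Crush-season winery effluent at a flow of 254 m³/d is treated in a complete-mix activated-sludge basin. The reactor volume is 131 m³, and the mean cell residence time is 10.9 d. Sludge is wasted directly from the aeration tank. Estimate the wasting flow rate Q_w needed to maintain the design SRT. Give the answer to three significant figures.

Q_w ≈ 12.0 m³/d

For wasting at MLVSS concentration, Q_w = V/θ_c = 131.0/10.9 = 12.02 m³/d.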